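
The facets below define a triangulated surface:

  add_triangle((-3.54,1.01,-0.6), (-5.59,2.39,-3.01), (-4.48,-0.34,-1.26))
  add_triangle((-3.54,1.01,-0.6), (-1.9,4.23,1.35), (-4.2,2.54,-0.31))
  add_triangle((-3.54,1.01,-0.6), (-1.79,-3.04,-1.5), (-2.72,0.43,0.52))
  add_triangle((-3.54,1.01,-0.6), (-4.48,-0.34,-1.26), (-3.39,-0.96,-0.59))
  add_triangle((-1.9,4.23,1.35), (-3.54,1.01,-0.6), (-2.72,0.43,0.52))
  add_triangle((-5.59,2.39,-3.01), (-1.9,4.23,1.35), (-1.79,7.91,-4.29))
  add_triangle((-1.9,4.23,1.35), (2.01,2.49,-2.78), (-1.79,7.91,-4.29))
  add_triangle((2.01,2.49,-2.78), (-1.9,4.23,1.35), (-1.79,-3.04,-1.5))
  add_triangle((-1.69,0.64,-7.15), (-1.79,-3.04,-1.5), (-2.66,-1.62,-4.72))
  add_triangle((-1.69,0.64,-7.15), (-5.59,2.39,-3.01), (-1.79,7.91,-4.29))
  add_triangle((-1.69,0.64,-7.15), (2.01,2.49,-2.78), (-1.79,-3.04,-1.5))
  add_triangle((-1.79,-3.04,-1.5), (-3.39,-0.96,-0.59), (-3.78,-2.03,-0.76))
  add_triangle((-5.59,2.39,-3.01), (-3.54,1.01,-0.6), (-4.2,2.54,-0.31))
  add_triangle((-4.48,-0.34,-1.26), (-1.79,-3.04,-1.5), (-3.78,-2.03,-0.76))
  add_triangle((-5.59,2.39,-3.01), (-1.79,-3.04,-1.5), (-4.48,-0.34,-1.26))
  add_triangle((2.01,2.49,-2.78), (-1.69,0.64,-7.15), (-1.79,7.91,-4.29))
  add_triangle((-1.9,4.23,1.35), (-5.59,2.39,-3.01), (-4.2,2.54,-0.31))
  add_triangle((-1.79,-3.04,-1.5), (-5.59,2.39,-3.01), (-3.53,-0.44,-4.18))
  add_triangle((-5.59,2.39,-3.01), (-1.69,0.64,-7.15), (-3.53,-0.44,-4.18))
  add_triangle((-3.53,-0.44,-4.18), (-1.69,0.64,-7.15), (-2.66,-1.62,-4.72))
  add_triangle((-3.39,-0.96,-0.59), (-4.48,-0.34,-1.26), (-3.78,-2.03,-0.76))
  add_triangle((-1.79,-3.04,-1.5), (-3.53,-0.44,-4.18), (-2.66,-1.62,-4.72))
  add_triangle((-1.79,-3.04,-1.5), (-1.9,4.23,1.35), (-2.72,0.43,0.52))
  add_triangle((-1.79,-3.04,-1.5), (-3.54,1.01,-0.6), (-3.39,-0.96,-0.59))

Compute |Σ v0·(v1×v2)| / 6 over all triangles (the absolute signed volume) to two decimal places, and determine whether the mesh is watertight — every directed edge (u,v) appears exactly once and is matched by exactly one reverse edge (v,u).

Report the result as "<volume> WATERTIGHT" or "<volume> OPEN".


Per-triangle v0·(v1×v2)/6:
  t1: +2.2041
  t2: +0.4492
  t3: +2.2995
  t4: +0.5546
  t5: +2.4759
  t6: +26.3872
  t7: +10.5867
  t8: -9.1208
  t9: +2.3480
  t10: +41.7922
  t11: +6.2550
  t12: -0.4982
  t13: +1.8212
  t14: +1.9544
  t15: +5.2119
  t16: +25.9922
  t17: +4.5684
  t18: +7.1068
  t19: +11.1568
  t20: +4.6888
  t21: +0.3140
  t22: +3.0719
  t23: -1.7953
  t24: -1.3283
Σ = +148.4962 → |volume| = 148.50

Directed edges: 72 total, each appears once with its reverse present → watertight.

148.50 WATERTIGHT


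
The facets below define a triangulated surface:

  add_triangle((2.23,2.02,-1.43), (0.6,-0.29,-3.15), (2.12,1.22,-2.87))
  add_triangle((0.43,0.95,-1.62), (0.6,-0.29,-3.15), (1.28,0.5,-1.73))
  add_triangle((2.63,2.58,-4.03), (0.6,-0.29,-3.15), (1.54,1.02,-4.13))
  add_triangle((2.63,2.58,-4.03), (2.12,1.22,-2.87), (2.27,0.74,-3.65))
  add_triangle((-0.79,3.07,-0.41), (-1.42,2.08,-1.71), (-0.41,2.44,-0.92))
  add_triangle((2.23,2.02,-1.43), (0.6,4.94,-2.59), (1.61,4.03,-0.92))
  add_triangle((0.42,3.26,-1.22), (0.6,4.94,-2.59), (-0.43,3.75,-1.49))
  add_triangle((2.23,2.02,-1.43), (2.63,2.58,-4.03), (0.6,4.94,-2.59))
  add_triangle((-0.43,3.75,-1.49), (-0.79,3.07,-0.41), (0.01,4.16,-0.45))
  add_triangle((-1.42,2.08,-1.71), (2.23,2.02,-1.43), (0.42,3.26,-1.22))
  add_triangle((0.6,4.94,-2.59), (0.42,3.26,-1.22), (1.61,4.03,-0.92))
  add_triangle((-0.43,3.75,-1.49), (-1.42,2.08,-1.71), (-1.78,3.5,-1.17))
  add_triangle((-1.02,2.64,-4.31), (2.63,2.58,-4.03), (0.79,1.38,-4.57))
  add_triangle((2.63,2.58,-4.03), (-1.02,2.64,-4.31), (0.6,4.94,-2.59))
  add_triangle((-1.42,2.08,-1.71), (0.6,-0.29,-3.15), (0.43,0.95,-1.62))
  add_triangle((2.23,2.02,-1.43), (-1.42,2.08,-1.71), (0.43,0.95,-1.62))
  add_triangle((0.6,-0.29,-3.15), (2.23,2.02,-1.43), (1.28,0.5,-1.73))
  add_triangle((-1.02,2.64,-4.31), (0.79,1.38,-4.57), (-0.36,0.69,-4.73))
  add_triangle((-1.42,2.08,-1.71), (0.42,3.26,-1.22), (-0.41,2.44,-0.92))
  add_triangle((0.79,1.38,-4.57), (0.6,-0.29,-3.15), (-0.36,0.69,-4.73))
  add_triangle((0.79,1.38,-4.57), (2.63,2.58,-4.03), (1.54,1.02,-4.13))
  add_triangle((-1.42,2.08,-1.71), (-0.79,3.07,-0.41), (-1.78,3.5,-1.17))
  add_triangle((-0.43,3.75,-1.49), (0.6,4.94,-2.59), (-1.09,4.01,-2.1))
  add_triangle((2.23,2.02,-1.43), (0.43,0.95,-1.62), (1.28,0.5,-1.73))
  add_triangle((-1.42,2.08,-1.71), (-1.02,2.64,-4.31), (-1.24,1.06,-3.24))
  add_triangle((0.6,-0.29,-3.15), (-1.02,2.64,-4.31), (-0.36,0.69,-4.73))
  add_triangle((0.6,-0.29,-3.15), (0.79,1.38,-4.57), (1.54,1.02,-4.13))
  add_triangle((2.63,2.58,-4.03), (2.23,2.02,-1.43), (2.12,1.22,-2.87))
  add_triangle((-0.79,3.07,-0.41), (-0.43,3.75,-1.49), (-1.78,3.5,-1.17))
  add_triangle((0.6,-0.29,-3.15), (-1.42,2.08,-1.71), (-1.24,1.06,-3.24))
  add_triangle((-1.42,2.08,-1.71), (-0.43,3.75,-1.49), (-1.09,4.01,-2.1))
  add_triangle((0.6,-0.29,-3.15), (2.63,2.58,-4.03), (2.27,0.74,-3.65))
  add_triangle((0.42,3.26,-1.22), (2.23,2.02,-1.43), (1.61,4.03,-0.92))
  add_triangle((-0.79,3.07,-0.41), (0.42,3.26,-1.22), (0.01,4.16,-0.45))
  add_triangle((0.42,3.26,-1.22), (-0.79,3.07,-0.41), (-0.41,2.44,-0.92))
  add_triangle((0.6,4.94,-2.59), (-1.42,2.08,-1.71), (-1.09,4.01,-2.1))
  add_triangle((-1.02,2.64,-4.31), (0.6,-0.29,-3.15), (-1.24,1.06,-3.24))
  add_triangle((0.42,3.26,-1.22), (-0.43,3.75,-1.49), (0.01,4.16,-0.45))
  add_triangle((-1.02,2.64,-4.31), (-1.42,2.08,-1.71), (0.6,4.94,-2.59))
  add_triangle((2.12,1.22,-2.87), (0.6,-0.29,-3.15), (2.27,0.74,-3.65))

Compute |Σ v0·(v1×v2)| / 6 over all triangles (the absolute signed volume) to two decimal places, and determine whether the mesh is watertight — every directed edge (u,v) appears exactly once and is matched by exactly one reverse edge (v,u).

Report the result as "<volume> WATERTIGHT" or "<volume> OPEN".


Per-triangle v0·(v1×v2)/6:
  t1: -0.2519
  t2: -0.5064
  t3: +0.2019
  t4: +0.3114
  t5: -0.4286
  t6: +2.2914
  t7: +0.3661
  t8: +3.6673
  t9: +0.5758
  t10: -1.6152
  t11: +0.4277
  t12: +0.9243
  t13: +3.8035
  t14: +8.5359
  t15: -1.1500
  t16: -1.1359
  t17: +0.3961
  t18: +2.1932
  t19: -0.3603
  t20: +1.1445
  t21: +1.1921
  t22: -0.3263
  t23: +0.6164
  t24: -0.5189
  t25: +1.0253
  t26: -0.9226
  t27: +0.7713
  t28: +0.7210
  t29: +0.6374
  t30: -0.9366
  t31: +0.0262
  t32: +1.3877
  t33: -1.0290
  t34: -0.5018
  t35: -0.2952
  t36: +0.8077
  t37: +1.6481
  t38: +0.5739
  t39: +3.3455
  t40: -0.3383
Σ = +27.2746 → |volume| = 27.27

Directed edges: 120 total, each appears once with its reverse present → watertight.

27.27 WATERTIGHT


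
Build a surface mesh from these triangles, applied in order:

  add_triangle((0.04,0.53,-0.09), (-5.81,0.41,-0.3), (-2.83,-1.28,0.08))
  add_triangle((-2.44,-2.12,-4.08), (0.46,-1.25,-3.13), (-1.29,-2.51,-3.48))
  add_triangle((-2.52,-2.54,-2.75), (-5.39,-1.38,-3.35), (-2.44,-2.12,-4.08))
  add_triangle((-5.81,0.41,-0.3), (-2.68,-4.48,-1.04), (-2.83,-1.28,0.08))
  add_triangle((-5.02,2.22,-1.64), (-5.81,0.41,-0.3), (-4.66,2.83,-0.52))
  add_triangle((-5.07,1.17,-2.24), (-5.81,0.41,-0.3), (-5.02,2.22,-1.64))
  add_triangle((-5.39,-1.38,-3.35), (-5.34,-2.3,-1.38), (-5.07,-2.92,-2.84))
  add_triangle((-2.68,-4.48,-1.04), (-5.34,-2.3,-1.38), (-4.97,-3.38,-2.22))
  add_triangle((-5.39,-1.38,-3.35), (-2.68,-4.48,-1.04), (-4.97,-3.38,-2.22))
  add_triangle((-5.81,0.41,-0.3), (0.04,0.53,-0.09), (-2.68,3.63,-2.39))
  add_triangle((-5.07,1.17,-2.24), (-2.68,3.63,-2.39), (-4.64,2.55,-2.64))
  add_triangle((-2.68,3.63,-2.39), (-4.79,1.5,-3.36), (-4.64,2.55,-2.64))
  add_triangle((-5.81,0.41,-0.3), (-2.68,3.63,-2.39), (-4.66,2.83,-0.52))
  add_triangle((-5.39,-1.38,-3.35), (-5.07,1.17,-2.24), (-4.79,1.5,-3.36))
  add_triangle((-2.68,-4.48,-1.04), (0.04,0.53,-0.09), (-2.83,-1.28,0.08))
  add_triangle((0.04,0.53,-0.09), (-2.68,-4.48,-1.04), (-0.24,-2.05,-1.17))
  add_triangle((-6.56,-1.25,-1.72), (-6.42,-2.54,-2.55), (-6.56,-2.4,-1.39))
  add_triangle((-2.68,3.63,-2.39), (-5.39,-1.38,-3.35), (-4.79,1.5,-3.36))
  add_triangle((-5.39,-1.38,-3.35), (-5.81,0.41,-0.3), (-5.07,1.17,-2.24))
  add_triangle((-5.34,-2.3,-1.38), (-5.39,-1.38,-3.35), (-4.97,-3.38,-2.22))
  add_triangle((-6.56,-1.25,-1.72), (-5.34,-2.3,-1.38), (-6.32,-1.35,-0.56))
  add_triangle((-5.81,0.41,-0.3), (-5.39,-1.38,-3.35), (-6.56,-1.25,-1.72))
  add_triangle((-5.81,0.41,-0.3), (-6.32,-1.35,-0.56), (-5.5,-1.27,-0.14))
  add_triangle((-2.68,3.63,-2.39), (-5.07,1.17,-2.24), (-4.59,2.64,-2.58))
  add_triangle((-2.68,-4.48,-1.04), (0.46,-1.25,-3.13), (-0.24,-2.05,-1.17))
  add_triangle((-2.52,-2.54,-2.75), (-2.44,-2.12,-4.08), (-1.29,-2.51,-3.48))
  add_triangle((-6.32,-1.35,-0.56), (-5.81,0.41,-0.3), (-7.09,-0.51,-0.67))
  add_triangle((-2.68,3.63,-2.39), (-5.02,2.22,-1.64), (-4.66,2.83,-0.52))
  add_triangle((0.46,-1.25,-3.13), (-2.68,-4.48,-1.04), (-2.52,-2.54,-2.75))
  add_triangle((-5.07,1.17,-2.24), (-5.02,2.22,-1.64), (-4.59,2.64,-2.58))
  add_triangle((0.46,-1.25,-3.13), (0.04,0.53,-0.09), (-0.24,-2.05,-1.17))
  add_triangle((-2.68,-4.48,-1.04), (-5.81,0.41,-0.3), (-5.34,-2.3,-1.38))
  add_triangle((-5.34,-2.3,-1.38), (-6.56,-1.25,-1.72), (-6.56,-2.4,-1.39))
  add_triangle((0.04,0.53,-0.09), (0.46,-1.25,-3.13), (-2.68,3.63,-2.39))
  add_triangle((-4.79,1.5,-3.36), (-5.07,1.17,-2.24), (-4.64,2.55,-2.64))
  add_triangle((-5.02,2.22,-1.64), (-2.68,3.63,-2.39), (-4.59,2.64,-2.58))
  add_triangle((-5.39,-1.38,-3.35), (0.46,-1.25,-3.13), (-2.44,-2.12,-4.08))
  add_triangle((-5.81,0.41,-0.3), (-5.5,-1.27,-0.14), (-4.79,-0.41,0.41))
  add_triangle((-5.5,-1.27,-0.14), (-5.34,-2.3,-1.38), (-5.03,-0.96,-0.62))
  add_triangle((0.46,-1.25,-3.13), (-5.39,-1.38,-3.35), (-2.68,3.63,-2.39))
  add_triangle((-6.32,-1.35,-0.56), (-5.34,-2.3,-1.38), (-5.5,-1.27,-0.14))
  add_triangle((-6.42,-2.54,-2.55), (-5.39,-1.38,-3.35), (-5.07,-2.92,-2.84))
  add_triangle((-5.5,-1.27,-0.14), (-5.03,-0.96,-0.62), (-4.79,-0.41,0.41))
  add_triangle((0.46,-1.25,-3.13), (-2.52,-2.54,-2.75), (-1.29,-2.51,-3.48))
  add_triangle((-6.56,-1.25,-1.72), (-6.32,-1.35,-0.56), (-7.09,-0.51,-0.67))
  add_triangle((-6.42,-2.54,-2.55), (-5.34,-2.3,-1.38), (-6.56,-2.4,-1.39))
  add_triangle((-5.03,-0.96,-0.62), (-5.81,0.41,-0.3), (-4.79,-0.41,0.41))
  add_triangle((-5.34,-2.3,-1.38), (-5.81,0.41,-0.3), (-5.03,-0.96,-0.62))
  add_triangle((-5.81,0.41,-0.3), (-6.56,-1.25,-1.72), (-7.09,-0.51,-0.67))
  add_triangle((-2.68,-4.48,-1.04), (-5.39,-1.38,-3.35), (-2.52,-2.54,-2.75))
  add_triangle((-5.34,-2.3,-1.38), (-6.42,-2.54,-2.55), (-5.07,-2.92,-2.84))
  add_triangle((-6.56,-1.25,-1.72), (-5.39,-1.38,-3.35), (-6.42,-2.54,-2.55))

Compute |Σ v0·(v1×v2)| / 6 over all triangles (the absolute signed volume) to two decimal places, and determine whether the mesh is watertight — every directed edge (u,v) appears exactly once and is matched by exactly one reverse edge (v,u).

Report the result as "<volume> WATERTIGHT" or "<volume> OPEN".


Per-triangle v0·(v1×v2)/6:
  t1: -0.0152
  t2: +1.3153
  t3: +2.7734
  t4: +2.3143
  t5: +2.8395
  t6: +2.4880
  t7: -2.5644
  t8: +2.3861
  t9: +1.7770
  t10: +0.8550
  t11: -0.0060
  t12: +1.8164
  t13: -4.5224
  t14: +3.0805
  t15: -0.4064
  t16: -0.3005
  t17: +1.5648
  t18: +0.2893
  t19: +5.7880
  t20: +2.9427
  t21: +1.5351
  t22: +2.7404
  t23: +0.6256
  t24: +0.2059
  t25: +1.4655
  t26: +1.0155
  t27: +0.2999
  t28: +3.0250
  t29: +4.0697
  t30: +1.2672
  t31: -0.0995
  t32: +2.6556
  t33: -0.4374
  t34: +0.9590
  t35: +1.3578
  t36: +1.4370
  t37: +1.4387
  t38: +0.9511
  t39: -0.7109
  t40: +14.1346
  t41: +0.5151
  t42: +1.8479
  t43: -0.4121
  t44: -0.3539
  t45: +1.1982
  t46: +0.3985
  t47: -1.0980
  t48: -0.4722
  t49: +0.8473
  t50: +5.0994
  t51: +0.8904
  t52: +2.4537
Σ = +73.2651 → |volume| = 73.27

Directed edges: 156 total, each appears once with its reverse present → watertight.

73.27 WATERTIGHT


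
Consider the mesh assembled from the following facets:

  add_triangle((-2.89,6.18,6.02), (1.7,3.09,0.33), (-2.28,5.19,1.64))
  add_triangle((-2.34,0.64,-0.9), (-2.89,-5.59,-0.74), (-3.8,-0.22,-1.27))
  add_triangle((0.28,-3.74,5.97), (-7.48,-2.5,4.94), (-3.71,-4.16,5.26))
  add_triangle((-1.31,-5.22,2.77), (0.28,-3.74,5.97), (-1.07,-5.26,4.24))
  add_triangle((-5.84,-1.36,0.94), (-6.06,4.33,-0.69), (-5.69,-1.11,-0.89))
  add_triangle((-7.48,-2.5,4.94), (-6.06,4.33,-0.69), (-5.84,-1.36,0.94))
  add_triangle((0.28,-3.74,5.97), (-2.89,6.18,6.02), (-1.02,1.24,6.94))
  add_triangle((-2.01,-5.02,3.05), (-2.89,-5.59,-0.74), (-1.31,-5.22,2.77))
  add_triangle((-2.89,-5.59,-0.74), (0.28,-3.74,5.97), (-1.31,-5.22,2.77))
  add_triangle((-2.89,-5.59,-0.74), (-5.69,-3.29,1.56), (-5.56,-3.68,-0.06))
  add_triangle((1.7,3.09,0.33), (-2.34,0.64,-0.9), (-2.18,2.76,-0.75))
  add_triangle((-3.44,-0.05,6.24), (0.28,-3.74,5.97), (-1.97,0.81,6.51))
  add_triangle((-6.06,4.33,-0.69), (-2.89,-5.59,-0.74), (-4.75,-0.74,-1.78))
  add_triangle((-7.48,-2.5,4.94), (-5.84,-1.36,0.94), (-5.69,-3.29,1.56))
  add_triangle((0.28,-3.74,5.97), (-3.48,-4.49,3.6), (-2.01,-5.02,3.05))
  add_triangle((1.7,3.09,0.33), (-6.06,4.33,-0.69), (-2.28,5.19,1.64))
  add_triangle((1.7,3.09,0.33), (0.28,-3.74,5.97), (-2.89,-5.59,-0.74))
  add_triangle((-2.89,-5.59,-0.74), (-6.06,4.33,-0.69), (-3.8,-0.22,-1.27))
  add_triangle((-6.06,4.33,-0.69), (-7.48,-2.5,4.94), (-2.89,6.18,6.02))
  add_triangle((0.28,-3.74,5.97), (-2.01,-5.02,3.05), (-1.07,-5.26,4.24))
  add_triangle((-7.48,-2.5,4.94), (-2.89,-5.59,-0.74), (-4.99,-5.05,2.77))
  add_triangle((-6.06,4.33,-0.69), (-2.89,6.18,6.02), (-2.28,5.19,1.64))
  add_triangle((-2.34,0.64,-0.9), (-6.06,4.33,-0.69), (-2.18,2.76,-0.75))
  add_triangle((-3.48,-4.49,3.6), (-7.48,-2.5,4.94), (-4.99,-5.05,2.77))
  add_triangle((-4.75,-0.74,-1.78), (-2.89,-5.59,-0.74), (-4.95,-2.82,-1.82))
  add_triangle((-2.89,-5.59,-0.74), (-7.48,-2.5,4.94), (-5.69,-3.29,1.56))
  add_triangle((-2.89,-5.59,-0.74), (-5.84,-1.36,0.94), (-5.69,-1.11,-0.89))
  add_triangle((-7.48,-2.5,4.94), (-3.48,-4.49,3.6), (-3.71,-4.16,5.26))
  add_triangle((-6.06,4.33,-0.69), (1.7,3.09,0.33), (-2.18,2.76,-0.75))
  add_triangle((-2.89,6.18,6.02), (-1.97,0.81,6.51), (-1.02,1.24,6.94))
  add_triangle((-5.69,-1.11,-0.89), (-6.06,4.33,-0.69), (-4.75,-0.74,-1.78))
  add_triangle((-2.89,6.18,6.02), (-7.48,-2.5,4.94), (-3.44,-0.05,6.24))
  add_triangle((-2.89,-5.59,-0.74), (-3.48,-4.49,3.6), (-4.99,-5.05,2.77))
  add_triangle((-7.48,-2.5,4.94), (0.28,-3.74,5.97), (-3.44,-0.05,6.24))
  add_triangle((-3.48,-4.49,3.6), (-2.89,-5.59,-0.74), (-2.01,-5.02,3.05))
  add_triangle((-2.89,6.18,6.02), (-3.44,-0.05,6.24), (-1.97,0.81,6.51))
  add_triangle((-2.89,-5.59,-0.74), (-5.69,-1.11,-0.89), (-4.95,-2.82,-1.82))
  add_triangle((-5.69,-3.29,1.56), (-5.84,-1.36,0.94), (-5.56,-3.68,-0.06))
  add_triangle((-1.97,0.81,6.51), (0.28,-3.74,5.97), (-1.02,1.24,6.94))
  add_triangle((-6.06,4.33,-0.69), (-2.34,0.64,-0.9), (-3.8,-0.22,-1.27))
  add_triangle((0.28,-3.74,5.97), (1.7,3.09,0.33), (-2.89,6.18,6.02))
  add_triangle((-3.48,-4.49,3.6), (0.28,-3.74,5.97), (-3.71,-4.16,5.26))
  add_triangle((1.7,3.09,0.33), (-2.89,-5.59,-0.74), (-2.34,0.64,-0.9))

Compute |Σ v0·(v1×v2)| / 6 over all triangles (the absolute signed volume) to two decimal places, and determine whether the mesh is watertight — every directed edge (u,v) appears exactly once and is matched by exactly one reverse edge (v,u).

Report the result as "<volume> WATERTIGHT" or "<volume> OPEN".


354.71 OPEN

Per-triangle v0·(v1×v2)/6:
  t1: +10.6585
  t2: +0.2941
  t3: +8.9771
  t4: +0.6690
  t5: +9.7427
  t6: +19.6486
  t7: -4.3149
  t8: +2.9186
  t9: -1.2270
  t10: +5.2123
  t11: +0.3959
  t12: +9.4182
  t13: -7.8648
  t14: +6.6700
  t15: +6.5011
  t16: +7.7683
  t17: +0.7803
  t18: +5.2556
  t19: +74.3753
  t20: +1.6525
  t21: +8.1384
  t22: +14.9393
  t23: +1.2924
  t24: +7.6683
  t25: -0.4141
  t26: +8.0859
  t27: +8.8949
  t28: +6.9152
  t29: +2.3473
  t30: +6.8011
  t31: +5.4666
  t32: +29.7137
  t33: +5.5853
  t34: +27.4029
  t35: +6.2972
  t36: +10.1015
  t37: +4.4782
  t38: +3.3218
  t39: +6.1059
  t40: +1.0055
  t41: +27.0855
  t42: +5.6582
  t43: +0.2907
Σ = +354.7131 → |volume| = 354.71

Directed edges: 129 total; 9 unmatched, e.g. (-1.07,-5.26,4.24)→(-1.31,-5.22,2.77) → open.


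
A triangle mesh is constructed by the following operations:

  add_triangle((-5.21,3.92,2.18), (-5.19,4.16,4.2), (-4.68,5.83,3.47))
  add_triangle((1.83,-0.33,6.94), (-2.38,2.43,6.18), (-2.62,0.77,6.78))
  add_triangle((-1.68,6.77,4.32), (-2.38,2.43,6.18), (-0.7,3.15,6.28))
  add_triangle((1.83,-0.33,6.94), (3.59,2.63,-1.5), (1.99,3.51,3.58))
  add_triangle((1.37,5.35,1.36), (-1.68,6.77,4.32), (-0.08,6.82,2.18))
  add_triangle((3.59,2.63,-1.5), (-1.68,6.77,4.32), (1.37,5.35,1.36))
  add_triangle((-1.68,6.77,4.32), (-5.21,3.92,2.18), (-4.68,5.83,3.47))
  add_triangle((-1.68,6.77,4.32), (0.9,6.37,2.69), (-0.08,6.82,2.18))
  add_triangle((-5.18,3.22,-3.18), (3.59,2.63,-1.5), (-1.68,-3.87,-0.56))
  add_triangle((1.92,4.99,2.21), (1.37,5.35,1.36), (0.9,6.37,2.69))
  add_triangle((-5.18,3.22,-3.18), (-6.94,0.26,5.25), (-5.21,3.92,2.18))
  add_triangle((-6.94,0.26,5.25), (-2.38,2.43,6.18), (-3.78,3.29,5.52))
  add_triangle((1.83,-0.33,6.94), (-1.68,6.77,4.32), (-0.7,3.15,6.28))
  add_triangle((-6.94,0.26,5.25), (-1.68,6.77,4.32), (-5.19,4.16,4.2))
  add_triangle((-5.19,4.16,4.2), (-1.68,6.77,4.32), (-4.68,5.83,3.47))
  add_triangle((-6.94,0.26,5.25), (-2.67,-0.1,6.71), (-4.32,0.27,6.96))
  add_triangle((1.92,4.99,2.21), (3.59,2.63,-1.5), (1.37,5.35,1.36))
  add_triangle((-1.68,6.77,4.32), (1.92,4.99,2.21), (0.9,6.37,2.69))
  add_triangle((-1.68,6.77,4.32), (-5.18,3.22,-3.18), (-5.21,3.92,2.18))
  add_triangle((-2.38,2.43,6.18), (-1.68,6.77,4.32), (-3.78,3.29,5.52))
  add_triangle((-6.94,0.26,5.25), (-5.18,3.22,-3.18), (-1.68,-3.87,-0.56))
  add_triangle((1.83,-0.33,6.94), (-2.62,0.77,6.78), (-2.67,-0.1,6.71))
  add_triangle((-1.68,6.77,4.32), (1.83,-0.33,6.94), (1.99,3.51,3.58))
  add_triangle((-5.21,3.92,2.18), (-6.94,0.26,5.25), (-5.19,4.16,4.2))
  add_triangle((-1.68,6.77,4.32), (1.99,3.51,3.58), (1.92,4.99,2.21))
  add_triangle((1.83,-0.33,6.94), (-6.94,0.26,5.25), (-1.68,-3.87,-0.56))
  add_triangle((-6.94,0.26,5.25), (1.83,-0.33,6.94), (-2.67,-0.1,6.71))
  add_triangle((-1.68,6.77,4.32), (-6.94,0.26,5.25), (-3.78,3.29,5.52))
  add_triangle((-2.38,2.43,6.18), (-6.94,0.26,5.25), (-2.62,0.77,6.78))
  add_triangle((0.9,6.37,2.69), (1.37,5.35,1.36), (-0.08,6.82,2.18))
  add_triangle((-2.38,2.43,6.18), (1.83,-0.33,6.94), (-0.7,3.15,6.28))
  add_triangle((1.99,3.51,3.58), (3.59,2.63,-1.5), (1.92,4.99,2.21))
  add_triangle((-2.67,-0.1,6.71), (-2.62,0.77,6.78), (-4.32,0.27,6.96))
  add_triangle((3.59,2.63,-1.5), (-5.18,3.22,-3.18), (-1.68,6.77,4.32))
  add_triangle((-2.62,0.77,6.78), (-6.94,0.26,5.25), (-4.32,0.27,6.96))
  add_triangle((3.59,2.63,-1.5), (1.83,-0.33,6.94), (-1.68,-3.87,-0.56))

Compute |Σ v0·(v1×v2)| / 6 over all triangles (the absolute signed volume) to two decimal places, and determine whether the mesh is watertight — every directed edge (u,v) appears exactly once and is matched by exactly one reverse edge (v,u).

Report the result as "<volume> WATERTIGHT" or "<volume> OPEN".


Per-triangle v0·(v1×v2)/6:
  t1: +3.7316
  t2: +8.8210
  t3: +8.9881
  t4: +13.8700
  t5: -2.8742
  t6: -0.1582
  t7: -0.0236
  t8: +3.5782
  t9: +13.7362
  t10: +1.2270
  t11: +24.4188
  t12: +8.7453
  t13: +7.7632
  t14: +11.8613
  t15: +6.8118
  t16: +1.4409
  t17: +3.6902
  t18: +2.1723
  t19: +23.4386
  t20: +8.6218
  t21: +38.7003
  t22: +4.4924
  t23: +20.4398
  t24: +9.2585
  t25: +7.9209
  t26: +38.4220
  t27: -0.5077
  t28: +9.5359
  t29: +9.5876
  t30: +1.4527
  t31: +8.5712
  t32: +5.7600
  t33: +1.5429
  t34: +40.7697
  t35: +2.2688
  t36: +13.4282
Σ = +361.5036 → |volume| = 361.50

Directed edges: 108 total, each appears once with its reverse present → watertight.

361.50 WATERTIGHT


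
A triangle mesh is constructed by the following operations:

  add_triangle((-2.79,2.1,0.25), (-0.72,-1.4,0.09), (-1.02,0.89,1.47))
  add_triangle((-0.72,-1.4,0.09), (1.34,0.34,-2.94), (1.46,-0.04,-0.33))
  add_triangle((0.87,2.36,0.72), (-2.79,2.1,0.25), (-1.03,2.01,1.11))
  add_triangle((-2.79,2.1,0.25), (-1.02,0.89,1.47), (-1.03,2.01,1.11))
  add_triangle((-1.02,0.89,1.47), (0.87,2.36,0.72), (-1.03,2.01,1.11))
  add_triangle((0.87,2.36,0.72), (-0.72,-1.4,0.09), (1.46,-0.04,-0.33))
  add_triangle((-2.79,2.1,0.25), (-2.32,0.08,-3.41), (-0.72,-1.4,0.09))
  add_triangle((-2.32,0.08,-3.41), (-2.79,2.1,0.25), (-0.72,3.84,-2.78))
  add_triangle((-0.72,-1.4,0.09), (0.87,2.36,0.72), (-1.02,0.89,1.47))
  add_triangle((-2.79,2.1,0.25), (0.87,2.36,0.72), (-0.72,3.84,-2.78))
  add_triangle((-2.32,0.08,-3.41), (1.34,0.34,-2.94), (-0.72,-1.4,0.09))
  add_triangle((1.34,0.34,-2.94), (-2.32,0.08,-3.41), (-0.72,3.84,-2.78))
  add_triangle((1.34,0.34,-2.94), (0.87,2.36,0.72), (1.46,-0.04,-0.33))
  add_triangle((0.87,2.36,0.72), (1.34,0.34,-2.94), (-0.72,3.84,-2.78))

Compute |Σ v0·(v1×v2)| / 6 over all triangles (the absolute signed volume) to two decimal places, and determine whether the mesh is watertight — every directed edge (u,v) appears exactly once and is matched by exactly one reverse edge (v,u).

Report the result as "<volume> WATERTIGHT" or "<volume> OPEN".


36.72 WATERTIGHT

Per-triangle v0·(v1×v2)/6:
  t1: +1.2463
  t2: +0.9177
  t3: +0.9686
  t4: +0.7337
  t5: +0.5714
  t6: +0.2745
  t7: +3.2867
  t8: +7.7523
  t9: +0.1781
  t10: +5.2115
  t11: +2.5334
  t12: +6.9855
  t13: +1.6137
  t14: +4.4446
Σ = +36.7180 → |volume| = 36.72

Directed edges: 42 total, each appears once with its reverse present → watertight.


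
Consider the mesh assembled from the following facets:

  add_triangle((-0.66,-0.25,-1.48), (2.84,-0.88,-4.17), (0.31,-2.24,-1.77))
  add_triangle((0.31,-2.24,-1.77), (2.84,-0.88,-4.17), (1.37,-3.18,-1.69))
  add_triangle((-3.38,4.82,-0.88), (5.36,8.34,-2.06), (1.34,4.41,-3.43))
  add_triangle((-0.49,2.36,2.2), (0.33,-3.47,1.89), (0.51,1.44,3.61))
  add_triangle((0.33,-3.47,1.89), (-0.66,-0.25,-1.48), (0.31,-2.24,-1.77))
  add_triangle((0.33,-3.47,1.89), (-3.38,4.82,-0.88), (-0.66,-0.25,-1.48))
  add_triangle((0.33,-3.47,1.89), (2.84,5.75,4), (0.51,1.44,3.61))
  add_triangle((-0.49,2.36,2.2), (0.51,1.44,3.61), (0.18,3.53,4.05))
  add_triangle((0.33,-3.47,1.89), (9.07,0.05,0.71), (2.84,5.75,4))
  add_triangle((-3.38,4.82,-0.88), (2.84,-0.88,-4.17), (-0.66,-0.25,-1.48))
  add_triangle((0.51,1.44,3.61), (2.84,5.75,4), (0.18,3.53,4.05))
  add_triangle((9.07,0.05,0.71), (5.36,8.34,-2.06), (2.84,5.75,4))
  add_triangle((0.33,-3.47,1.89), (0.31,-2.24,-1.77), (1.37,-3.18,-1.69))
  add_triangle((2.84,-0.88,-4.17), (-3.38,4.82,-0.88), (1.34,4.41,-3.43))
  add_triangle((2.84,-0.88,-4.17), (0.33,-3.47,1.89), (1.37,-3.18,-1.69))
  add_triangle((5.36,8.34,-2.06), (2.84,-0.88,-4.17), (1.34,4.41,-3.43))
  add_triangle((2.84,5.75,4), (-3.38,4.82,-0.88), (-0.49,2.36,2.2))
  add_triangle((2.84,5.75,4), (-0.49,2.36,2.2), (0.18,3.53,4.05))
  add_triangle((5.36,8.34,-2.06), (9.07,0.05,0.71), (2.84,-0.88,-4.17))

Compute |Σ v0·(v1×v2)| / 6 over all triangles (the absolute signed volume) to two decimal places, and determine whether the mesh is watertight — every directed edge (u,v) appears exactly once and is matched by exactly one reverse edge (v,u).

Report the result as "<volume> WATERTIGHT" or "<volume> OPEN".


258.51 OPEN

Per-triangle v0·(v1×v2)/6:
  t1: +2.2025
  t2: +2.0412
  t3: +21.7210
  t4: +1.9790
  t5: +1.2731
  t6: +3.4210
  t7: +5.9389
  t8: +0.5727
  t9: +35.9856
  t10: +5.6304
  t11: +3.6007
  t12: +68.9517
  t13: +1.6542
  t14: +10.7332
  t15: +2.5844
  t16: +20.1929
  t17: +9.7983
  t18: +1.6932
  t19: +58.5362
Σ = +258.5100 → |volume| = 258.51

Directed edges: 57 total; 9 unmatched, e.g. (-3.38,4.82,-0.88)→(5.36,8.34,-2.06) → open.


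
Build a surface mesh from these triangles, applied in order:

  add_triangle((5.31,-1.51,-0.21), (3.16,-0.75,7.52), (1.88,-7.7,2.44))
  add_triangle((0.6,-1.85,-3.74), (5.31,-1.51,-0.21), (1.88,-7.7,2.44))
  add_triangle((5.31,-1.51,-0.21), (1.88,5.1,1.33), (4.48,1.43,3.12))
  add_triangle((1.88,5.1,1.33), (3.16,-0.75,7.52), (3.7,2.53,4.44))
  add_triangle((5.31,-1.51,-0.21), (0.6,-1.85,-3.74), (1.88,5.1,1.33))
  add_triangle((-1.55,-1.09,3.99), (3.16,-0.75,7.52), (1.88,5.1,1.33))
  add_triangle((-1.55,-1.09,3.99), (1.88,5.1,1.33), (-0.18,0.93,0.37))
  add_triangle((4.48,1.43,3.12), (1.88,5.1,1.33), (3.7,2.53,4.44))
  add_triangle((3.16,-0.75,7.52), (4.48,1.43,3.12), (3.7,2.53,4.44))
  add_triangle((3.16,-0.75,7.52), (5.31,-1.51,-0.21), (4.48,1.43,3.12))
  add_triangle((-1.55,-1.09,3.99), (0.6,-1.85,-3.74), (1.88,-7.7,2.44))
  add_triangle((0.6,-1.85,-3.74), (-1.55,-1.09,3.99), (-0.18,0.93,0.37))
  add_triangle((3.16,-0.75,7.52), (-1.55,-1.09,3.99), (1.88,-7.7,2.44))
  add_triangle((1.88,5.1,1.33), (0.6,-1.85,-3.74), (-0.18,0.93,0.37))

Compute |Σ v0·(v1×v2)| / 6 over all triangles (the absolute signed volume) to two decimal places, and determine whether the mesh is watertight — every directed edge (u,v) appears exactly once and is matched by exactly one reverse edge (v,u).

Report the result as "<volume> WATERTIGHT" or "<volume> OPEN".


Per-triangle v0·(v1×v2)/6:
  t1: +48.8102
  t2: +27.3032
  t3: +13.0812
  t4: +7.1071
  t5: +16.4445
  t6: +20.0153
  t7: +1.7751
  t8: +6.2394
  t9: +7.8044
  t10: +17.8609
  t11: +9.3895
  t12: +0.6540
  t13: +30.8965
  t14: +1.3088
Σ = +208.6900 → |volume| = 208.69

Directed edges: 42 total, each appears once with its reverse present → watertight.

208.69 WATERTIGHT


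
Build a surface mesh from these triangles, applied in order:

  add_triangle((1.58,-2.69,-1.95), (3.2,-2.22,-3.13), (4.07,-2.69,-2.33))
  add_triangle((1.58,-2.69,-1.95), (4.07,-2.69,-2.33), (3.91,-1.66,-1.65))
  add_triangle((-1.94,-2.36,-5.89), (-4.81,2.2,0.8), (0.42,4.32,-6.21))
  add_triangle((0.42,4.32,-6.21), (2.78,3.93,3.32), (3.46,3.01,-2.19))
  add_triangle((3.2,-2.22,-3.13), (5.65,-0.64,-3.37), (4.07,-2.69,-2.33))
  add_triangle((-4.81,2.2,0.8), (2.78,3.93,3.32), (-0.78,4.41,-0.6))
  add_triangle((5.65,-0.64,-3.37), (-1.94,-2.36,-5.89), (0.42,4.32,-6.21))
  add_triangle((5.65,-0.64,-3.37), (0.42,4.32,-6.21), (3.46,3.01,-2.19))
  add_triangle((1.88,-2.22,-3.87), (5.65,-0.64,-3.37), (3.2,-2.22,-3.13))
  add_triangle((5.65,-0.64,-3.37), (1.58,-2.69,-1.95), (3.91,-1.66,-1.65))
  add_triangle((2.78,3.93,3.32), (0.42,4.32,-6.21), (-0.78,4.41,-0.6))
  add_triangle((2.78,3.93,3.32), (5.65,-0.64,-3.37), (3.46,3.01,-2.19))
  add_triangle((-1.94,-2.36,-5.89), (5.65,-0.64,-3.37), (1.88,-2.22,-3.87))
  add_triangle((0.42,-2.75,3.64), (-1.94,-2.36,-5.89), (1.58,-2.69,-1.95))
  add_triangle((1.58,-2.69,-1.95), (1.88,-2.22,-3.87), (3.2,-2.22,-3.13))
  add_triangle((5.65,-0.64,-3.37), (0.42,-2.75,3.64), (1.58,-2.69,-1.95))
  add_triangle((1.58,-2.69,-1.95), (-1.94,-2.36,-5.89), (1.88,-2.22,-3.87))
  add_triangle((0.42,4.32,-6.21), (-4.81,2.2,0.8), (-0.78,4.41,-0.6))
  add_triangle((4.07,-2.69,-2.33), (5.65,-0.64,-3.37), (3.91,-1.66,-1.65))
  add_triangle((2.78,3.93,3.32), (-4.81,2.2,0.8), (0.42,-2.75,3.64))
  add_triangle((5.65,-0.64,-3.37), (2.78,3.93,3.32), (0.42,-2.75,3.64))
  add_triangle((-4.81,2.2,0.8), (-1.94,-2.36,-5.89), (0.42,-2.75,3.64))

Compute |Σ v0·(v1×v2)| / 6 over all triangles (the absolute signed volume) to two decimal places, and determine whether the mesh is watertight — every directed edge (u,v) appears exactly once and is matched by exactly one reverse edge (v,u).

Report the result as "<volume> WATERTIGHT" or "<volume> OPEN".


298.10 WATERTIGHT

Per-triangle v0·(v1×v2)/6:
  t1: +1.3746
  t2: +0.0014
  t3: +38.4569
  t4: +16.7653
  t5: +2.7342
  t6: +15.3331
  t7: +43.4606
  t8: +18.5719
  t9: +2.4996
  t10: -2.7678
  t11: +17.7151
  t12: +16.4521
  t13: +6.6416
  t14: +10.6404
  t15: +1.5290
  t16: +11.7634
  t17: +4.4506
  t18: +17.3119
  t19: +1.3200
  t20: +23.2257
  t21: +28.2198
  t22: +22.3973
Σ = +298.0968 → |volume| = 298.10

Directed edges: 66 total, each appears once with its reverse present → watertight.


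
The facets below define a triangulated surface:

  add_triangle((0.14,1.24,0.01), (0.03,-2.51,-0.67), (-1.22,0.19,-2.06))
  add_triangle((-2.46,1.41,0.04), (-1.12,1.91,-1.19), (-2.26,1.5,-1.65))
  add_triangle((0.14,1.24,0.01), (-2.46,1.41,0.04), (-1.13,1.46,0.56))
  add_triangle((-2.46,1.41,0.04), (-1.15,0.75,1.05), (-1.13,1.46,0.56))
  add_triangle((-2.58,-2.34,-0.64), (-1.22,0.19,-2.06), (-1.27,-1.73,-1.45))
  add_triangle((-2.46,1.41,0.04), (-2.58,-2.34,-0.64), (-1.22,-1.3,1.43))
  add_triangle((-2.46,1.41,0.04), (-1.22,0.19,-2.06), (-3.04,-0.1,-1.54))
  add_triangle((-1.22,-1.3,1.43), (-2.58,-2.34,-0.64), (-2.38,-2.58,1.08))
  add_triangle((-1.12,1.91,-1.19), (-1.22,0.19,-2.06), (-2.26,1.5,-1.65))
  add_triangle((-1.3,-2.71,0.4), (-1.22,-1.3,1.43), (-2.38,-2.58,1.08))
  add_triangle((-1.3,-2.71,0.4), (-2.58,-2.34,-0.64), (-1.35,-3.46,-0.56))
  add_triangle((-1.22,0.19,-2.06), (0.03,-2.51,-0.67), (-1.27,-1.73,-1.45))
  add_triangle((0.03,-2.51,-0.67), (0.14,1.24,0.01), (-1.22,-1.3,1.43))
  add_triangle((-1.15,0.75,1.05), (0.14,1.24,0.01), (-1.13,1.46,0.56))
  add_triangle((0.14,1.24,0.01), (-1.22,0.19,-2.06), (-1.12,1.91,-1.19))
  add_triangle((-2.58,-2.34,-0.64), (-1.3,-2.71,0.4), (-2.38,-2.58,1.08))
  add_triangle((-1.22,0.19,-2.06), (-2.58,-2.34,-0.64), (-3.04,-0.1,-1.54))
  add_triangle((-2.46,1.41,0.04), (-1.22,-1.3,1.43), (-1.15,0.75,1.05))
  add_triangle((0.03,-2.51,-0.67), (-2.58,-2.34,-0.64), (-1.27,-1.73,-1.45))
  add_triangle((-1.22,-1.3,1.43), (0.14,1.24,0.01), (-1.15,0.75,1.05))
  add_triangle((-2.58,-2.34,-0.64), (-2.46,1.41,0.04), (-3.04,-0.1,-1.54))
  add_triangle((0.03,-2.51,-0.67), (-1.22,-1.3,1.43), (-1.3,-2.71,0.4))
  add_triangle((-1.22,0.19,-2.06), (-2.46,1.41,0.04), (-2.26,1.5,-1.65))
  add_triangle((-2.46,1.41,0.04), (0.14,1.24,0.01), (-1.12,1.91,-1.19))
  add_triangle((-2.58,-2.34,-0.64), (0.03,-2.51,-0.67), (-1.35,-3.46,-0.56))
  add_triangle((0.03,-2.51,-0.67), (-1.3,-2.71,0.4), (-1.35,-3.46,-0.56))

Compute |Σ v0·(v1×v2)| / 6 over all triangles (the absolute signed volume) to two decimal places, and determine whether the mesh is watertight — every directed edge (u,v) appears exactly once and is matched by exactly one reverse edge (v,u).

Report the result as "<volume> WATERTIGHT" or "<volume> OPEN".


18.89 WATERTIGHT

Per-triangle v0·(v1×v2)/6:
  t1: +0.3002
  t2: +0.7756
  t3: +0.2891
  t4: +0.3233
  t5: +1.0696
  t6: +2.7669
  t7: +1.2392
  t8: +0.1750
  t9: +0.6007
  t10: +0.4505
  t11: +0.8427
  t12: +0.6362
  t13: -0.0508
  t14: +0.1395
  t15: +0.2598
  t16: +0.9687
  t17: +1.5698
  t18: +0.8979
  t19: +1.0698
  t20: +0.1360
  t21: +1.9734
  t22: +0.4098
  t23: +0.5267
  t24: +0.6604
  t25: +0.4056
  t26: +0.4512
Σ = +18.8870 → |volume| = 18.89

Directed edges: 78 total, each appears once with its reverse present → watertight.


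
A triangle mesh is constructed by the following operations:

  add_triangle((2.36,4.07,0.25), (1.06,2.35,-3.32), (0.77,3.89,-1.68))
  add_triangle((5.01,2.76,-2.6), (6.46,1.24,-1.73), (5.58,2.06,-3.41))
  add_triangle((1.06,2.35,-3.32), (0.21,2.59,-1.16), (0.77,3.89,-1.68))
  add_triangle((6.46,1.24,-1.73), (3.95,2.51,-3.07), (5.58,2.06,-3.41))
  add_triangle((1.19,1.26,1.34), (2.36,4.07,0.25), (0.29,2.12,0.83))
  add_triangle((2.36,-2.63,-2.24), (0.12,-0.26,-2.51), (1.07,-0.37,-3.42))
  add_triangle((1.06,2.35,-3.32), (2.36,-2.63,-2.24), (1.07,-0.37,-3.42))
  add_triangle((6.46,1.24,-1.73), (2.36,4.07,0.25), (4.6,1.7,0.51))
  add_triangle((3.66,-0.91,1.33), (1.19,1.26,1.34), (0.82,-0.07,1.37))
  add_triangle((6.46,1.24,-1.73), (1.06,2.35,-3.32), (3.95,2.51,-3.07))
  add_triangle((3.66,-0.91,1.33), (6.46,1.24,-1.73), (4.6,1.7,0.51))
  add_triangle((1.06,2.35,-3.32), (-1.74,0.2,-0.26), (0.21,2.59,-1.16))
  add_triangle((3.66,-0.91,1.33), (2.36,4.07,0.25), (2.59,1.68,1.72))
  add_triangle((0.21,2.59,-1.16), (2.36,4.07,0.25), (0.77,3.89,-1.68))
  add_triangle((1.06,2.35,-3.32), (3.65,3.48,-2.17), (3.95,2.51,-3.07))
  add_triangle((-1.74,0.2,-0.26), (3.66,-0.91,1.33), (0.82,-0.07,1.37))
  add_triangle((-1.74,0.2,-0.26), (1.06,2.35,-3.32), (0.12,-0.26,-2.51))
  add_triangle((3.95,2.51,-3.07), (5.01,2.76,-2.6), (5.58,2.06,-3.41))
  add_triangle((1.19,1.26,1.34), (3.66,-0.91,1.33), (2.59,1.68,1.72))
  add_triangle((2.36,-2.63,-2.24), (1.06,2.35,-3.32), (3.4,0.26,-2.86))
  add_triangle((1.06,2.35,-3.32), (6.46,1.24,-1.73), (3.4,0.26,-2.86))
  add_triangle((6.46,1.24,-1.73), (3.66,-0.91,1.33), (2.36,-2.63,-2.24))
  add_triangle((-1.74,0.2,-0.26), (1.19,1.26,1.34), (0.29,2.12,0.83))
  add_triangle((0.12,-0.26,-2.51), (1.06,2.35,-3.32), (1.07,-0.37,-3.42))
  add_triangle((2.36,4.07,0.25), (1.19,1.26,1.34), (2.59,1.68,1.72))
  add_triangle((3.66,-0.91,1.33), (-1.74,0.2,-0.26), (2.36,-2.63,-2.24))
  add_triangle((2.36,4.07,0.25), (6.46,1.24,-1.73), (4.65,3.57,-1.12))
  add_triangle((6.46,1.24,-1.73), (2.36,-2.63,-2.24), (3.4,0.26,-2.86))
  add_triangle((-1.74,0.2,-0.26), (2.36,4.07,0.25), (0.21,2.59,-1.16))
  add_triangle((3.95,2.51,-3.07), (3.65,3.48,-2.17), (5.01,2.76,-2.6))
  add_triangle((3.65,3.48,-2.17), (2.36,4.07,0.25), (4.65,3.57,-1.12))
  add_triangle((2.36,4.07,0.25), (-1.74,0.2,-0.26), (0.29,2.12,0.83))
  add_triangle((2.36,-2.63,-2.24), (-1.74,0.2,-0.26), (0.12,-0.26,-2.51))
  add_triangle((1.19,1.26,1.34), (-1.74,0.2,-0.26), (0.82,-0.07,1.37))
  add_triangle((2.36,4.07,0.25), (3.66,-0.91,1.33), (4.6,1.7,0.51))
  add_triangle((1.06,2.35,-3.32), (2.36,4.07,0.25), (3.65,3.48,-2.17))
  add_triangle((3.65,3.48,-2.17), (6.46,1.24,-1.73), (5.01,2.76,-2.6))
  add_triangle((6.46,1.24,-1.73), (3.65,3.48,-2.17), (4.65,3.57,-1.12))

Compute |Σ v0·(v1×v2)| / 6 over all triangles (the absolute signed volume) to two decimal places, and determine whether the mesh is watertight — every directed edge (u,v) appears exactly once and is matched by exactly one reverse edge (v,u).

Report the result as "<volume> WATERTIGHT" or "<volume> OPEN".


85.43 WATERTIGHT

Per-triangle v0·(v1×v2)/6:
  t1: +3.0972
  t2: +2.3693
  t3: +0.4683
  t4: -1.4707
  t5: +1.0225
  t6: +0.8945
  t7: +2.5911
  t8: +6.0076
  t9: +0.9433
  t10: +1.0761
  t11: +5.0564
  t12: +1.7829
  t13: +3.0737
  t14: +0.3522
  t15: +2.6432
  t16: +0.1825
  t17: +2.0605
  t18: +1.0071
  t19: +0.5474
  t20: +4.1950
  t21: +5.7889
  t22: +10.4600
  t23: +0.4071
  t24: +1.0275
  t25: +0.8801
  t26: +0.9036
  t27: +2.0547
  t28: +5.7913
  t29: +1.4221
  t30: +1.1746
  t31: +2.6890
  t32: +1.0545
  t33: +1.5441
  t34: +0.4971
  t35: +2.2457
  t36: +4.3248
  t37: +1.4565
  t38: +3.8126
Σ = +85.4343 → |volume| = 85.43

Directed edges: 114 total, each appears once with its reverse present → watertight.


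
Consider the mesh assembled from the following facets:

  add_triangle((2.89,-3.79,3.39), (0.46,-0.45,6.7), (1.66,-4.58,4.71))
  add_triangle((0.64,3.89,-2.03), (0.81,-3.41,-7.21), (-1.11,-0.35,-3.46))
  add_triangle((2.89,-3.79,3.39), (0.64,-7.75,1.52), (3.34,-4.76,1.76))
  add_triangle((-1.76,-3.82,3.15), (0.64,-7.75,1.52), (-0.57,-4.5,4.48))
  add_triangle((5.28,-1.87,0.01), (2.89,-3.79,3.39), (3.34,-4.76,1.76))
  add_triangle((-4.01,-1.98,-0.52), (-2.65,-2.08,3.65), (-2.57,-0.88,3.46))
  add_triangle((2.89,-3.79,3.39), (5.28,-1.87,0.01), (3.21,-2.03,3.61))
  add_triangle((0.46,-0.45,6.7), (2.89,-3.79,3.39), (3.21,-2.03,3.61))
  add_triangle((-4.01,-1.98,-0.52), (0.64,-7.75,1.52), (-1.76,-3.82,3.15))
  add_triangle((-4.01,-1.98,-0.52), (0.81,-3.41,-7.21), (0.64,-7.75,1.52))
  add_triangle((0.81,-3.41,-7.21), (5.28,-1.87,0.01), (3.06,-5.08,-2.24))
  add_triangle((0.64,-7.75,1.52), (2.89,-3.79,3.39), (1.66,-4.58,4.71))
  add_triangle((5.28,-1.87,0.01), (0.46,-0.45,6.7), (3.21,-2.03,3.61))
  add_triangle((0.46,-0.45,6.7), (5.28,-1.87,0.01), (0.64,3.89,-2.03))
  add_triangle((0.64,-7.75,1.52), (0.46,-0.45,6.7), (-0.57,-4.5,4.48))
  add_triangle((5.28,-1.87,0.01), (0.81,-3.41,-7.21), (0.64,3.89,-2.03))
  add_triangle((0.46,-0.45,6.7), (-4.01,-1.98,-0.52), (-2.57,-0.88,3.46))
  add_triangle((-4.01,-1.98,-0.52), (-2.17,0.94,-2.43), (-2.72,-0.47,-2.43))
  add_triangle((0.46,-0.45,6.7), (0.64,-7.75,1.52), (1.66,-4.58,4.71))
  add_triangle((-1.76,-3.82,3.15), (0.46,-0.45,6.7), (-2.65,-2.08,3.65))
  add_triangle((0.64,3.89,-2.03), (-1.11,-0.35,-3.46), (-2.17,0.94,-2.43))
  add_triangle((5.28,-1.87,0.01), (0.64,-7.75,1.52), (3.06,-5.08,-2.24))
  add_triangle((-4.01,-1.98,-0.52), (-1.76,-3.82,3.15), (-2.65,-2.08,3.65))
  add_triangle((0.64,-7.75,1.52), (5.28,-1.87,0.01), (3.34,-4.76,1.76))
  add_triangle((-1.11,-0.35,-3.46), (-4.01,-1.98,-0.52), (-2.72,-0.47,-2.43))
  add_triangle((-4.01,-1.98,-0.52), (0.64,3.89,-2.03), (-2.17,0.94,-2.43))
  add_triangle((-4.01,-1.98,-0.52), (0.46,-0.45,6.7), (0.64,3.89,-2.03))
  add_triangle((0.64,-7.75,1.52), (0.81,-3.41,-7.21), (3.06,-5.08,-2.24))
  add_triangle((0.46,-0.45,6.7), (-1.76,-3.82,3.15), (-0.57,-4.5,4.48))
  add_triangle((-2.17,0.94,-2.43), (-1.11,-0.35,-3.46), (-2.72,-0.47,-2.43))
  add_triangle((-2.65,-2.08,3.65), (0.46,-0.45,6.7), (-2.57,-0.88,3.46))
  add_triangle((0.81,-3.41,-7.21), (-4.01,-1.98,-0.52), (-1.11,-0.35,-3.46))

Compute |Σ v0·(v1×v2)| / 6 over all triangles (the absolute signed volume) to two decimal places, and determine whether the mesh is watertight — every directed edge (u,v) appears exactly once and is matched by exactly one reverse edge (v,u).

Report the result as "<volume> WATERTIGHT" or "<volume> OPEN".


Per-triangle v0·(v1×v2)/6:
  t1: +7.3344
  t2: +9.3716
  t3: +7.3235
  t4: +6.7240
  t5: +6.3846
  t6: +2.9941
  t7: +6.1136
  t8: +6.4791
  t9: +15.3772
  t10: +43.0929
  t11: +19.1886
  t12: +8.3060
  t13: +4.3547
  t14: +23.7556
  t15: +10.0063
  t16: +31.7075
  t17: -3.4429
  t18: +1.5389
  t19: +8.8648
  t20: +7.6385
  t21: +4.1667
  t22: +20.2095
  t23: +6.1345
  t24: +6.8294
  t25: +1.6599
  t26: +2.2916
  t27: +14.9050
  t28: +24.6628
  t29: +5.7306
  t30: +1.5067
  t31: +3.6548
  t32: +9.4121
Σ = +324.2765 → |volume| = 324.28

Directed edges: 96 total, each appears once with its reverse present → watertight.

324.28 WATERTIGHT


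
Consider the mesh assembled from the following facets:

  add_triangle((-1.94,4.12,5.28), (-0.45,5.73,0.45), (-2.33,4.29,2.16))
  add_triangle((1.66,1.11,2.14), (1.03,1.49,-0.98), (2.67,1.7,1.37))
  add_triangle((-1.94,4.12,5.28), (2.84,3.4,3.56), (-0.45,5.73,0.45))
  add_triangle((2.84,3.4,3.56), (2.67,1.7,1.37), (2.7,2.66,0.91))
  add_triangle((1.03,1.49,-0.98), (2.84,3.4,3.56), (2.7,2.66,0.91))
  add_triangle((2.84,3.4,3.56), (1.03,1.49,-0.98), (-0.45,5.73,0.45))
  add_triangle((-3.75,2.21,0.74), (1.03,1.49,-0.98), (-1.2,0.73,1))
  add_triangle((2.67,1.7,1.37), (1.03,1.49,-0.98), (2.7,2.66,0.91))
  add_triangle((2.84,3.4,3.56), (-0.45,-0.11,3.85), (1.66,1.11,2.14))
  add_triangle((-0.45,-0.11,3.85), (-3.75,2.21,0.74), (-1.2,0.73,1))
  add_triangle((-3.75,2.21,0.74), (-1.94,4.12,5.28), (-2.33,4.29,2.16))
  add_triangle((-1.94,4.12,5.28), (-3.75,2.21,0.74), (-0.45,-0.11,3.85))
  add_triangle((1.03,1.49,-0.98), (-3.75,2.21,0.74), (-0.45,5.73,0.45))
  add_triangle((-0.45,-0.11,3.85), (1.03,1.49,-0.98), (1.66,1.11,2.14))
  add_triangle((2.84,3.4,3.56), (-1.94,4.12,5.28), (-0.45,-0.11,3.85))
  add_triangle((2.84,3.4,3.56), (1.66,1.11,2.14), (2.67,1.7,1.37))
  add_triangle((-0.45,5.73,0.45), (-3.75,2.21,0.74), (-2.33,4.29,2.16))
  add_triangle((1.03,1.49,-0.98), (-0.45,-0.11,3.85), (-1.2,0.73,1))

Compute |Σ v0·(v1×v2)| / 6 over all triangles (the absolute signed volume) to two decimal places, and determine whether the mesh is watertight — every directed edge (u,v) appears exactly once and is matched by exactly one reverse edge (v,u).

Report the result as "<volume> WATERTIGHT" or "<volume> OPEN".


68.33 WATERTIGHT

Per-triangle v0·(v1×v2)/6:
  t1: +6.6198
  t2: -0.5138
  t3: +19.7901
  t4: +1.2172
  t5: +0.9162
  t6: +6.8622
  t7: -1.0113
  t8: +0.4551
  t9: +1.8450
  t10: -0.2326
  t11: +5.7646
  t12: +8.1458
  t13: +3.1264
  t14: -1.1040
  t15: +11.8956
  t16: +0.8628
  t17: +5.1486
  t18: -1.4617
Σ = +68.3261 → |volume| = 68.33

Directed edges: 54 total, each appears once with its reverse present → watertight.


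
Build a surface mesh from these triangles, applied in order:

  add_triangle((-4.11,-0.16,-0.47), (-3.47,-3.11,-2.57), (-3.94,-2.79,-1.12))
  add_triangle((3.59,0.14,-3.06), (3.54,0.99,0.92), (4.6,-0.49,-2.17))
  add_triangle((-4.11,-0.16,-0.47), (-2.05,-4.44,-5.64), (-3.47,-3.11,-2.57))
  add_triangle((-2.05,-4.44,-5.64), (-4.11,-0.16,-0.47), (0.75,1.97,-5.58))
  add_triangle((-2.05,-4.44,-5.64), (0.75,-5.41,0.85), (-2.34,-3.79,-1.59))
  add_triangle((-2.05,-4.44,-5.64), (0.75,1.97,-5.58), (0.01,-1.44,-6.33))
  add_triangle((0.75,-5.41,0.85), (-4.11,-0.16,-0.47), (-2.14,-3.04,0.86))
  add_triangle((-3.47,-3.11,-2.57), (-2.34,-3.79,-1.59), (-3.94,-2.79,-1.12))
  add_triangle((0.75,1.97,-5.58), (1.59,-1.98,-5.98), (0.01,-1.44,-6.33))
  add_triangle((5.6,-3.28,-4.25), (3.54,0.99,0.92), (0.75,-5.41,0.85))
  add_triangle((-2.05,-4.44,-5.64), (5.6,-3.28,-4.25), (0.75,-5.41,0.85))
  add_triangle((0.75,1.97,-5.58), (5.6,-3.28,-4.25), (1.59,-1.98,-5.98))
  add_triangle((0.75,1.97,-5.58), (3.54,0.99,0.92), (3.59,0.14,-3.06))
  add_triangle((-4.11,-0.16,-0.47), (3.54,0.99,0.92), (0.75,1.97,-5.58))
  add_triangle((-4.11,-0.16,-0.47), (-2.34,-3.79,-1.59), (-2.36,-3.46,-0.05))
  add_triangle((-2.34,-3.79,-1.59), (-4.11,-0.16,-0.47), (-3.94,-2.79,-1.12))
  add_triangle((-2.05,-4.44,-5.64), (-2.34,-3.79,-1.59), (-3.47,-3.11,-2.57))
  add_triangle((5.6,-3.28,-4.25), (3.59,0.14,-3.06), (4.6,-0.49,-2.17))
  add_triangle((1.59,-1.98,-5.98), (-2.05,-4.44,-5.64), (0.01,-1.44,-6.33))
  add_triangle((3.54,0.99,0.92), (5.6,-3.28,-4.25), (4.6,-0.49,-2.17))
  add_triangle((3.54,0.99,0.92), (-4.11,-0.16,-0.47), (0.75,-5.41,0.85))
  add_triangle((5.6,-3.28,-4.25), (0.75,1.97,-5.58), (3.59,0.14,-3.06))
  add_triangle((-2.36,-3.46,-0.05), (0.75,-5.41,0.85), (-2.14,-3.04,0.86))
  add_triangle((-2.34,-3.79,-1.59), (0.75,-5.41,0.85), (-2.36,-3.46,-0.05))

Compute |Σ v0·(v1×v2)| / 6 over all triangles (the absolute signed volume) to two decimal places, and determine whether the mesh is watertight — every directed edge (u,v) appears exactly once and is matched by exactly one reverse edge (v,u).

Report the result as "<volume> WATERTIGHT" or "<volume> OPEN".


Per-triangle v0·(v1×v2)/6:
  t1: +2.5608
  t2: +2.4695
  t3: +4.5248
  t4: +24.1086
  t5: +11.1215
  t6: +4.5678
  t7: -2.5682
  t8: +1.8216
  t9: +5.8861
  t10: +20.7900
  t11: +40.8553
  t12: +15.6381
  t13: +7.0907
  t14: +3.9923
  t15: +3.6081
  t16: -0.6922
  t17: +4.2504
  t18: +3.4554
  t19: +6.6101
  t20: +3.6428
  t21: +2.3656
  t22: +9.7343
  t23: +2.3500
  t24: +4.0620
Σ = +182.2458 → |volume| = 182.25

Directed edges: 72 total; 6 unmatched, e.g. (-4.11,-0.16,-0.47)→(-2.14,-3.04,0.86) → open.

182.25 OPEN
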